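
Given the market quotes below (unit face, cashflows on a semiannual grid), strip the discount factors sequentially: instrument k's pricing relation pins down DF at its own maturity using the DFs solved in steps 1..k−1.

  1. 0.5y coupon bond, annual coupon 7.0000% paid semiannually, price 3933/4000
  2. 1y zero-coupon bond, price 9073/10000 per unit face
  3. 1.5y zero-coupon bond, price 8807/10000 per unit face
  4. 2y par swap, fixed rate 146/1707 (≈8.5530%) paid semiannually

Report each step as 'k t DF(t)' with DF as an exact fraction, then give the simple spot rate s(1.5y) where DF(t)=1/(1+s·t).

step 1 [0.5y] bond c/2=7/200: DF=(3933/4000 − 7/200·(0))/(1+7/200) = 19/20 ≈ 0.950000
step 2 [1y] zero: DF = P = 9073/10000 ≈ 0.907300
step 3 [1.5y] zero: DF = P = 8807/10000 ≈ 0.880700
step 4 [2y] swap r/2=73/1707: DF=(1 − 73/1707·(0.950000+0.907300+0.880700))/(1+73/1707) = 8467/10000 ≈ 0.846700

1 1/2 19/20
2 1 9073/10000
3 3/2 8807/10000
4 2 8467/10000
s(1.5y) = (1/(8807/10000) − 1)/(3/2) = 2386/26421 ≈ 9.0307%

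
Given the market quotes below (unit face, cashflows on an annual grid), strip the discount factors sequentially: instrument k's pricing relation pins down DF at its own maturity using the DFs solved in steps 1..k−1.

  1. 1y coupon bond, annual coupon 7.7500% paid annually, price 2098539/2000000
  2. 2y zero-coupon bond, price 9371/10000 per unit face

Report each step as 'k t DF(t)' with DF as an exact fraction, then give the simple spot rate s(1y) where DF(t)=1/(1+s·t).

1 1 4869/5000
2 2 9371/10000
s(1y) = (1/(4869/5000) − 1)/(1) = 131/4869 ≈ 2.6905%

step 1 [1y] bond c/1=31/400: DF=(2098539/2000000 − 31/400·(0))/(1+31/400) = 4869/5000 ≈ 0.973800
step 2 [2y] zero: DF = P = 9371/10000 ≈ 0.937100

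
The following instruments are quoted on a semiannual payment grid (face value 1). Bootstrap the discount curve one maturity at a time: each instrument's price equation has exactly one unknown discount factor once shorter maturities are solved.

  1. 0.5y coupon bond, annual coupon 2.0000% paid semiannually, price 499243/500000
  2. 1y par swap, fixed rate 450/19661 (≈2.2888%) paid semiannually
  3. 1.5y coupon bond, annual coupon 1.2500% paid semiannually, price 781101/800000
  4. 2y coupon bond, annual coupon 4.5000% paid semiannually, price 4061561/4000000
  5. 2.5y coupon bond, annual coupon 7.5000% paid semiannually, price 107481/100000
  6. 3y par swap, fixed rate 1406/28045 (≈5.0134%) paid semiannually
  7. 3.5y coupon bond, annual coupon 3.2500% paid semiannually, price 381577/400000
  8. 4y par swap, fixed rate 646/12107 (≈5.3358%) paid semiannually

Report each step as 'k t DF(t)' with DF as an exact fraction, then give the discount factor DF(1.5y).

1 1/2 4943/5000
2 1 391/400
3 3/2 9581/10000
4 2 9287/10000
5 5/2 8967/10000
6 3 4297/5000
7 7/2 849/1000
8 4 4031/5000
DF(1.5y) = 9581/10000 ≈ 0.958100

step 1 [0.5y] bond c/2=1/100: DF=(499243/500000 − 1/100·(0))/(1+1/100) = 4943/5000 ≈ 0.988600
step 2 [1y] swap r/2=225/19661: DF=(1 − 225/19661·(0.988600))/(1+225/19661) = 391/400 ≈ 0.977500
step 3 [1.5y] bond c/2=1/160: DF=(781101/800000 − 1/160·(0.988600+0.977500))/(1+1/160) = 9581/10000 ≈ 0.958100
step 4 [2y] bond c/2=9/400: DF=(4061561/4000000 − 9/400·(0.988600+0.977500+0.958100))/(1+9/400) = 9287/10000 ≈ 0.928700
step 5 [2.5y] bond c/2=3/80: DF=(107481/100000 − 3/80·(0.988600+0.977500+0.958100+0.928700))/(1+3/80) = 8967/10000 ≈ 0.896700
step 6 [3y] swap r/2=703/28045: DF=(1 − 703/28045·(0.988600+0.977500+0.958100+0.928700+0.896700))/(1+703/28045) = 4297/5000 ≈ 0.859400
step 7 [3.5y] bond c/2=13/800: DF=(381577/400000 − 13/800·(0.988600+0.977500+0.958100+0.928700+0.896700+0.859400))/(1+13/800) = 849/1000 ≈ 0.849000
step 8 [4y] swap r/2=323/12107: DF=(1 − 323/12107·(0.988600+0.977500+0.958100+0.928700+0.896700+0.859400+0.849000))/(1+323/12107) = 4031/5000 ≈ 0.806200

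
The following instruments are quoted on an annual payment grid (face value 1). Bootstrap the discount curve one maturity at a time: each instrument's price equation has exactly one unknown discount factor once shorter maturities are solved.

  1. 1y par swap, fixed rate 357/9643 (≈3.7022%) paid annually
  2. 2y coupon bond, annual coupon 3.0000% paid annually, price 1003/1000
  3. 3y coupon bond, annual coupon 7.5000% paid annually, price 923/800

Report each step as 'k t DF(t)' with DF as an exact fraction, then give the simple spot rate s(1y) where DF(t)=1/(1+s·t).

step 1 [1y] swap r/1=357/9643: DF=(1 − 357/9643·(0))/(1+357/9643) = 9643/10000 ≈ 0.964300
step 2 [2y] bond c/1=3/100: DF=(1003/1000 − 3/100·(0.964300))/(1+3/100) = 9457/10000 ≈ 0.945700
step 3 [3y] bond c/1=3/40: DF=(923/800 − 3/40·(0.964300+0.945700))/(1+3/40) = 47/50 ≈ 0.940000

1 1 9643/10000
2 2 9457/10000
3 3 47/50
s(1y) = (1/(9643/10000) − 1)/(1) = 357/9643 ≈ 3.7022%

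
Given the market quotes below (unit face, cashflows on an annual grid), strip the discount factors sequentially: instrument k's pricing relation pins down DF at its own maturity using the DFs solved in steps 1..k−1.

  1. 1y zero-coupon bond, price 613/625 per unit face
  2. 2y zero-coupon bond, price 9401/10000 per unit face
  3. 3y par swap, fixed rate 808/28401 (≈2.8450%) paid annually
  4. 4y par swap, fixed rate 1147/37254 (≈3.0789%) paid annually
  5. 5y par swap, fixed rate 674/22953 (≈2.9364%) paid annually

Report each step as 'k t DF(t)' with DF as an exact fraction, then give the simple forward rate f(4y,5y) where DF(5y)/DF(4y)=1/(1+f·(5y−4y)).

1 1 613/625
2 2 9401/10000
3 3 1149/1250
4 4 8853/10000
5 5 2163/2500
f(4y,5y) = ((8853/10000)/(2163/2500) − 1)/(1) = 67/2884 ≈ 2.3232%

step 1 [1y] zero: DF = P = 613/625 ≈ 0.980800
step 2 [2y] zero: DF = P = 9401/10000 ≈ 0.940100
step 3 [3y] swap r/1=808/28401: DF=(1 − 808/28401·(0.980800+0.940100))/(1+808/28401) = 1149/1250 ≈ 0.919200
step 4 [4y] swap r/1=1147/37254: DF=(1 − 1147/37254·(0.980800+0.940100+0.919200))/(1+1147/37254) = 8853/10000 ≈ 0.885300
step 5 [5y] swap r/1=674/22953: DF=(1 − 674/22953·(0.980800+0.940100+0.919200+0.885300))/(1+674/22953) = 2163/2500 ≈ 0.865200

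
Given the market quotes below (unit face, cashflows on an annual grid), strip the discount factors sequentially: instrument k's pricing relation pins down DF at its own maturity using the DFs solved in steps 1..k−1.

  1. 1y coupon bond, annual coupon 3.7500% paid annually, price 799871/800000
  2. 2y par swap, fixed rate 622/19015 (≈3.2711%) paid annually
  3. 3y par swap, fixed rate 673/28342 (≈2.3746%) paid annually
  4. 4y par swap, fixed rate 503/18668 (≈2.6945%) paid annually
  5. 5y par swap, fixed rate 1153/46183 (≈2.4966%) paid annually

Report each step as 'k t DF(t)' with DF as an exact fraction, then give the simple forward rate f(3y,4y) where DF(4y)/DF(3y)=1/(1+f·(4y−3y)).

1 1 9637/10000
2 2 4689/5000
3 3 9327/10000
4 4 4497/5000
5 5 8847/10000
f(3y,4y) = ((9327/10000)/(4497/5000) − 1)/(1) = 111/2998 ≈ 3.7025%

step 1 [1y] bond c/1=3/80: DF=(799871/800000 − 3/80·(0))/(1+3/80) = 9637/10000 ≈ 0.963700
step 2 [2y] swap r/1=622/19015: DF=(1 − 622/19015·(0.963700))/(1+622/19015) = 4689/5000 ≈ 0.937800
step 3 [3y] swap r/1=673/28342: DF=(1 − 673/28342·(0.963700+0.937800))/(1+673/28342) = 9327/10000 ≈ 0.932700
step 4 [4y] swap r/1=503/18668: DF=(1 − 503/18668·(0.963700+0.937800+0.932700))/(1+503/18668) = 4497/5000 ≈ 0.899400
step 5 [5y] swap r/1=1153/46183: DF=(1 − 1153/46183·(0.963700+0.937800+0.932700+0.899400))/(1+1153/46183) = 8847/10000 ≈ 0.884700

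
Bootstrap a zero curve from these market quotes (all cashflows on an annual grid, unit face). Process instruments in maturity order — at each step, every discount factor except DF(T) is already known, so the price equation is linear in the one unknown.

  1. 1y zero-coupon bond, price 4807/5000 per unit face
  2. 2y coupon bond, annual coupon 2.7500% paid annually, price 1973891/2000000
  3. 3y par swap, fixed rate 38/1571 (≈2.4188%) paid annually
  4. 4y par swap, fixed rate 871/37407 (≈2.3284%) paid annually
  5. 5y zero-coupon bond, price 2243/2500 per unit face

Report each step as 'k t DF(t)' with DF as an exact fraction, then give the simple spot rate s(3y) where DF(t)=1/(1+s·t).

step 1 [1y] zero: DF = P = 4807/5000 ≈ 0.961400
step 2 [2y] bond c/1=11/400: DF=(1973891/2000000 − 11/400·(0.961400))/(1+11/400) = 2337/2500 ≈ 0.934800
step 3 [3y] swap r/1=38/1571: DF=(1 − 38/1571·(0.961400+0.934800))/(1+38/1571) = 2329/2500 ≈ 0.931600
step 4 [4y] swap r/1=871/37407: DF=(1 − 871/37407·(0.961400+0.934800+0.931600))/(1+871/37407) = 9129/10000 ≈ 0.912900
step 5 [5y] zero: DF = P = 2243/2500 ≈ 0.897200

1 1 4807/5000
2 2 2337/2500
3 3 2329/2500
4 4 9129/10000
5 5 2243/2500
s(3y) = (1/(2329/2500) − 1)/(3) = 57/2329 ≈ 2.4474%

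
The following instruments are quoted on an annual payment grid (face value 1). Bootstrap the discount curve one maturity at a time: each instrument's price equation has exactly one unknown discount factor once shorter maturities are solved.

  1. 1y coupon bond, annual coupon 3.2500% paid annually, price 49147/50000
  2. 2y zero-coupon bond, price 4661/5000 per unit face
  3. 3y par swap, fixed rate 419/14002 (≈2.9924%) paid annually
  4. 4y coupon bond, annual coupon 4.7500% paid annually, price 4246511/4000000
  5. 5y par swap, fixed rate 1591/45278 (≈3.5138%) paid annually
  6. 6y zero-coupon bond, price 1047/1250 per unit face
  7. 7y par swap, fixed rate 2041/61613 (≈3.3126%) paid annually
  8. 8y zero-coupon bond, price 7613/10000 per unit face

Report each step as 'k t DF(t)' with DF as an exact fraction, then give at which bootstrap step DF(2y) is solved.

1 1 119/125
2 2 4661/5000
3 3 4581/5000
4 4 1773/2000
5 5 8409/10000
6 6 1047/1250
7 7 7959/10000
8 8 7613/10000
DF(2y) is solved at step 2

step 1 [1y] bond c/1=13/400: DF=(49147/50000 − 13/400·(0))/(1+13/400) = 119/125 ≈ 0.952000
step 2 [2y] zero: DF = P = 4661/5000 ≈ 0.932200
step 3 [3y] swap r/1=419/14002: DF=(1 − 419/14002·(0.952000+0.932200))/(1+419/14002) = 4581/5000 ≈ 0.916200
step 4 [4y] bond c/1=19/400: DF=(4246511/4000000 − 19/400·(0.952000+0.932200+0.916200))/(1+19/400) = 1773/2000 ≈ 0.886500
step 5 [5y] swap r/1=1591/45278: DF=(1 − 1591/45278·(0.952000+0.932200+0.916200+0.886500))/(1+1591/45278) = 8409/10000 ≈ 0.840900
step 6 [6y] zero: DF = P = 1047/1250 ≈ 0.837600
step 7 [7y] swap r/1=2041/61613: DF=(1 − 2041/61613·(0.952000+0.932200+0.916200+0.886500+0.840900+0.837600))/(1+2041/61613) = 7959/10000 ≈ 0.795900
step 8 [8y] zero: DF = P = 7613/10000 ≈ 0.761300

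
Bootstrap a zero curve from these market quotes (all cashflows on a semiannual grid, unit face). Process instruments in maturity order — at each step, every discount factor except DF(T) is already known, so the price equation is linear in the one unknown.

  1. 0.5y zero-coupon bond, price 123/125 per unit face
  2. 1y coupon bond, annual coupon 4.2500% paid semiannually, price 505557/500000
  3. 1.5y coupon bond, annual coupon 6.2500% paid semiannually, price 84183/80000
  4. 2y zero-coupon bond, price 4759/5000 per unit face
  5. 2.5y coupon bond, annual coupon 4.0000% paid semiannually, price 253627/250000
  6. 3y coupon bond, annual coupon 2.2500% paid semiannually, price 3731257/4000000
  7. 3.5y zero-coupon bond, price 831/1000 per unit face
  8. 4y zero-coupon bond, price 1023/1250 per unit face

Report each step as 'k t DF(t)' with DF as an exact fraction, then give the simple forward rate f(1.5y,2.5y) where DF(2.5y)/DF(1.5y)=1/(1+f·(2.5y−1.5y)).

step 1 [0.5y] zero: DF = P = 123/125 ≈ 0.984000
step 2 [1y] bond c/2=17/800: DF=(505557/500000 − 17/800·(0.984000))/(1+17/800) = 606/625 ≈ 0.969600
step 3 [1.5y] bond c/2=1/32: DF=(84183/80000 − 1/32·(0.984000+0.969600))/(1+1/32) = 2403/2500 ≈ 0.961200
step 4 [2y] zero: DF = P = 4759/5000 ≈ 0.951800
step 5 [2.5y] bond c/2=1/50: DF=(253627/250000 − 1/50·(0.984000+0.969600+0.961200+0.951800))/(1+1/50) = 2297/2500 ≈ 0.918800
step 6 [3y] bond c/2=9/800: DF=(3731257/4000000 − 9/800·(0.984000+0.969600+0.961200+0.951800+0.918800))/(1+9/800) = 2173/2500 ≈ 0.869200
step 7 [3.5y] zero: DF = P = 831/1000 ≈ 0.831000
step 8 [4y] zero: DF = P = 1023/1250 ≈ 0.818400

1 1/2 123/125
2 1 606/625
3 3/2 2403/2500
4 2 4759/5000
5 5/2 2297/2500
6 3 2173/2500
7 7/2 831/1000
8 4 1023/1250
f(1.5y,2.5y) = ((2403/2500)/(2297/2500) − 1)/(1) = 106/2297 ≈ 4.6147%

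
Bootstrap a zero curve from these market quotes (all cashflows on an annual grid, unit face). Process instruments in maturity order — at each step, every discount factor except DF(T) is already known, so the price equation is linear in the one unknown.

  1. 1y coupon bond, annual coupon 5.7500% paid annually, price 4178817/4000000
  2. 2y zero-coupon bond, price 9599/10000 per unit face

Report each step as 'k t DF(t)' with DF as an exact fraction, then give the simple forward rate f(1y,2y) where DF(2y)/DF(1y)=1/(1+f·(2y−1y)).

1 1 9879/10000
2 2 9599/10000
f(1y,2y) = ((9879/10000)/(9599/10000) − 1)/(1) = 280/9599 ≈ 2.9170%

step 1 [1y] bond c/1=23/400: DF=(4178817/4000000 − 23/400·(0))/(1+23/400) = 9879/10000 ≈ 0.987900
step 2 [2y] zero: DF = P = 9599/10000 ≈ 0.959900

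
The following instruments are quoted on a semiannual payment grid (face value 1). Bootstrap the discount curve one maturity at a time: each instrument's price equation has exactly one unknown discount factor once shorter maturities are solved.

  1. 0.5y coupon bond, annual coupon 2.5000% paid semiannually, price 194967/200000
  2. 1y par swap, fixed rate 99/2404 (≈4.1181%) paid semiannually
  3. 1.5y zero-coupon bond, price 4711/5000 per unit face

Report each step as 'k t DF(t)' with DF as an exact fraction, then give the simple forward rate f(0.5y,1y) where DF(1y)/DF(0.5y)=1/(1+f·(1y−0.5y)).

1 1/2 2407/2500
2 1 2401/2500
3 3/2 4711/5000
f(0.5y,1y) = ((2407/2500)/(2401/2500) − 1)/(1/2) = 12/2401 ≈ 0.4998%

step 1 [0.5y] bond c/2=1/80: DF=(194967/200000 − 1/80·(0))/(1+1/80) = 2407/2500 ≈ 0.962800
step 2 [1y] swap r/2=99/4808: DF=(1 − 99/4808·(0.962800))/(1+99/4808) = 2401/2500 ≈ 0.960400
step 3 [1.5y] zero: DF = P = 4711/5000 ≈ 0.942200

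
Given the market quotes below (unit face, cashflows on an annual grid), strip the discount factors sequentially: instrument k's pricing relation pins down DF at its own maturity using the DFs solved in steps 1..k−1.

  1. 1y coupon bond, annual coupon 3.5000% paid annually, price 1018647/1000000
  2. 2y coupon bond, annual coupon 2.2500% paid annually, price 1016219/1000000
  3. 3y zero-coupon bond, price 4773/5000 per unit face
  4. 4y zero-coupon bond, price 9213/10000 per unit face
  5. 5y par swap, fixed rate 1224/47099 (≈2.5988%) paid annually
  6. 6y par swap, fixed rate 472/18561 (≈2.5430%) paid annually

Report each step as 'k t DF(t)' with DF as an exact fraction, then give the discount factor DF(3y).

step 1 [1y] bond c/1=7/200: DF=(1018647/1000000 − 7/200·(0))/(1+7/200) = 4921/5000 ≈ 0.984200
step 2 [2y] bond c/1=9/400: DF=(1016219/1000000 − 9/400·(0.984200))/(1+9/400) = 4861/5000 ≈ 0.972200
step 3 [3y] zero: DF = P = 4773/5000 ≈ 0.954600
step 4 [4y] zero: DF = P = 9213/10000 ≈ 0.921300
step 5 [5y] swap r/1=1224/47099: DF=(1 − 1224/47099·(0.984200+0.972200+0.954600+0.921300))/(1+1224/47099) = 1097/1250 ≈ 0.877600
step 6 [6y] swap r/1=472/18561: DF=(1 − 472/18561·(0.984200+0.972200+0.954600+0.921300+0.877600))/(1+472/18561) = 1073/1250 ≈ 0.858400

1 1 4921/5000
2 2 4861/5000
3 3 4773/5000
4 4 9213/10000
5 5 1097/1250
6 6 1073/1250
DF(3y) = 4773/5000 ≈ 0.954600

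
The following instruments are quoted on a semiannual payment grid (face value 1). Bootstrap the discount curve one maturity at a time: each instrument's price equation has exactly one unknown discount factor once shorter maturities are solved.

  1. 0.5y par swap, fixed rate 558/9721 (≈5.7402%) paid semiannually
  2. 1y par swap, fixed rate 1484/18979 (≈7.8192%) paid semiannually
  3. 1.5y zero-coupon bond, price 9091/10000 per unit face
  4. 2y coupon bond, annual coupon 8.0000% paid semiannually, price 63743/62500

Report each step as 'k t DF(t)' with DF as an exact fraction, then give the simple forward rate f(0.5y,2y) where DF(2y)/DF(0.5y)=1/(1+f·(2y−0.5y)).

1 1/2 9721/10000
2 1 4629/5000
3 3/2 9091/10000
4 2 8727/10000
f(0.5y,2y) = ((9721/10000)/(8727/10000) − 1)/(3/2) = 1988/26181 ≈ 7.5933%

step 1 [0.5y] swap r/2=279/9721: DF=(1 − 279/9721·(0))/(1+279/9721) = 9721/10000 ≈ 0.972100
step 2 [1y] swap r/2=742/18979: DF=(1 − 742/18979·(0.972100))/(1+742/18979) = 4629/5000 ≈ 0.925800
step 3 [1.5y] zero: DF = P = 9091/10000 ≈ 0.909100
step 4 [2y] bond c/2=1/25: DF=(63743/62500 − 1/25·(0.972100+0.925800+0.909100))/(1+1/25) = 8727/10000 ≈ 0.872700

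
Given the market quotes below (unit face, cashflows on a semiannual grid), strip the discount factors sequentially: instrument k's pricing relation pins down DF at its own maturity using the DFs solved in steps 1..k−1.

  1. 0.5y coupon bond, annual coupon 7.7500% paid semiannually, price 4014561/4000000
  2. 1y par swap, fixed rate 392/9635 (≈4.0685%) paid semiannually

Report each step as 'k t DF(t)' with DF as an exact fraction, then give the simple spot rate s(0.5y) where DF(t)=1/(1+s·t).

step 1 [0.5y] bond c/2=31/800: DF=(4014561/4000000 − 31/800·(0))/(1+31/800) = 4831/5000 ≈ 0.966200
step 2 [1y] swap r/2=196/9635: DF=(1 − 196/9635·(0.966200))/(1+196/9635) = 1201/1250 ≈ 0.960800

1 1/2 4831/5000
2 1 1201/1250
s(0.5y) = (1/(4831/5000) − 1)/(1/2) = 338/4831 ≈ 6.9965%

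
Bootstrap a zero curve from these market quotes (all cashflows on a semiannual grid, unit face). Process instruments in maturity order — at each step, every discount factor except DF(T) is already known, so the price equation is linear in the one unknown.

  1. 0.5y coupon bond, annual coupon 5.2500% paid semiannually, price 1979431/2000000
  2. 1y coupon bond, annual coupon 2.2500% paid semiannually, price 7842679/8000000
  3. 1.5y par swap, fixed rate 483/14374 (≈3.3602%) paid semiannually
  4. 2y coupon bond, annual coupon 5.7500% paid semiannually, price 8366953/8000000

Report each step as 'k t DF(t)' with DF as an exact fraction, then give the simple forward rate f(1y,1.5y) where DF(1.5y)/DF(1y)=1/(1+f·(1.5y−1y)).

1 1/2 2411/2500
2 1 9587/10000
3 3/2 9517/10000
4 2 9363/10000
f(1y,1.5y) = ((9587/10000)/(9517/10000) − 1)/(1/2) = 140/9517 ≈ 1.4711%

step 1 [0.5y] bond c/2=21/800: DF=(1979431/2000000 − 21/800·(0))/(1+21/800) = 2411/2500 ≈ 0.964400
step 2 [1y] bond c/2=9/800: DF=(7842679/8000000 − 9/800·(0.964400))/(1+9/800) = 9587/10000 ≈ 0.958700
step 3 [1.5y] swap r/2=483/28748: DF=(1 − 483/28748·(0.964400+0.958700))/(1+483/28748) = 9517/10000 ≈ 0.951700
step 4 [2y] bond c/2=23/800: DF=(8366953/8000000 − 23/800·(0.964400+0.958700+0.951700))/(1+23/800) = 9363/10000 ≈ 0.936300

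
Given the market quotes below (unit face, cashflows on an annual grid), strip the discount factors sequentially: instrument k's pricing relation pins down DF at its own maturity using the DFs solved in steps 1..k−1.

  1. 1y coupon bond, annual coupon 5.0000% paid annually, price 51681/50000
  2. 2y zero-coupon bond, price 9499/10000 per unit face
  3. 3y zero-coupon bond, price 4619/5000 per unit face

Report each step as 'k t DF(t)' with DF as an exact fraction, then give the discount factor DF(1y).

1 1 2461/2500
2 2 9499/10000
3 3 4619/5000
DF(1y) = 2461/2500 ≈ 0.984400

step 1 [1y] bond c/1=1/20: DF=(51681/50000 − 1/20·(0))/(1+1/20) = 2461/2500 ≈ 0.984400
step 2 [2y] zero: DF = P = 9499/10000 ≈ 0.949900
step 3 [3y] zero: DF = P = 4619/5000 ≈ 0.923800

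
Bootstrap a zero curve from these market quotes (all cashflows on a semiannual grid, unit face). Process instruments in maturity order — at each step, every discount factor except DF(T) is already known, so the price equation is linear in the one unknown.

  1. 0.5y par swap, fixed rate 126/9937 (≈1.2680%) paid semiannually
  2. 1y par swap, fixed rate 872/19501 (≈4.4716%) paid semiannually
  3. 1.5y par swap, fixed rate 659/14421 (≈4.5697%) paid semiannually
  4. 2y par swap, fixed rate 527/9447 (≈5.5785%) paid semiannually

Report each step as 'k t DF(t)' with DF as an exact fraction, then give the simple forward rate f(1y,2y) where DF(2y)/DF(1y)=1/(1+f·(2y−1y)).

1 1/2 9937/10000
2 1 2391/2500
3 3/2 9341/10000
4 2 4473/5000
f(1y,2y) = ((2391/2500)/(4473/5000) − 1)/(1) = 103/1491 ≈ 6.9081%

step 1 [0.5y] swap r/2=63/9937: DF=(1 − 63/9937·(0))/(1+63/9937) = 9937/10000 ≈ 0.993700
step 2 [1y] swap r/2=436/19501: DF=(1 − 436/19501·(0.993700))/(1+436/19501) = 2391/2500 ≈ 0.956400
step 3 [1.5y] swap r/2=659/28842: DF=(1 − 659/28842·(0.993700+0.956400))/(1+659/28842) = 9341/10000 ≈ 0.934100
step 4 [2y] swap r/2=527/18894: DF=(1 − 527/18894·(0.993700+0.956400+0.934100))/(1+527/18894) = 4473/5000 ≈ 0.894600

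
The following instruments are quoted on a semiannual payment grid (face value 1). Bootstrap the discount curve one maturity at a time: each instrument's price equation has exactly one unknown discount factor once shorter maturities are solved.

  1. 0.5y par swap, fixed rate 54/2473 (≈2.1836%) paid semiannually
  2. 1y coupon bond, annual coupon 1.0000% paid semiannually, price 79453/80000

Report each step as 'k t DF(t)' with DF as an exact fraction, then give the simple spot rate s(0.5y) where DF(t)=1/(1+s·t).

1 1/2 2473/2500
2 1 9833/10000
s(0.5y) = (1/(2473/2500) − 1)/(1/2) = 54/2473 ≈ 2.1836%

step 1 [0.5y] swap r/2=27/2473: DF=(1 − 27/2473·(0))/(1+27/2473) = 2473/2500 ≈ 0.989200
step 2 [1y] bond c/2=1/200: DF=(79453/80000 − 1/200·(0.989200))/(1+1/200) = 9833/10000 ≈ 0.983300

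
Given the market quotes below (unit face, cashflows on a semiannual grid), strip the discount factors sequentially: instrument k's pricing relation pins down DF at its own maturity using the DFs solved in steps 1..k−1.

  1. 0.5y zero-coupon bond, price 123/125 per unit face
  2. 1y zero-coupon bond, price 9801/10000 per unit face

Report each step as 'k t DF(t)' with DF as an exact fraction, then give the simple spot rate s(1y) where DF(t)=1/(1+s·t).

1 1/2 123/125
2 1 9801/10000
s(1y) = (1/(9801/10000) − 1)/(1) = 199/9801 ≈ 2.0304%

step 1 [0.5y] zero: DF = P = 123/125 ≈ 0.984000
step 2 [1y] zero: DF = P = 9801/10000 ≈ 0.980100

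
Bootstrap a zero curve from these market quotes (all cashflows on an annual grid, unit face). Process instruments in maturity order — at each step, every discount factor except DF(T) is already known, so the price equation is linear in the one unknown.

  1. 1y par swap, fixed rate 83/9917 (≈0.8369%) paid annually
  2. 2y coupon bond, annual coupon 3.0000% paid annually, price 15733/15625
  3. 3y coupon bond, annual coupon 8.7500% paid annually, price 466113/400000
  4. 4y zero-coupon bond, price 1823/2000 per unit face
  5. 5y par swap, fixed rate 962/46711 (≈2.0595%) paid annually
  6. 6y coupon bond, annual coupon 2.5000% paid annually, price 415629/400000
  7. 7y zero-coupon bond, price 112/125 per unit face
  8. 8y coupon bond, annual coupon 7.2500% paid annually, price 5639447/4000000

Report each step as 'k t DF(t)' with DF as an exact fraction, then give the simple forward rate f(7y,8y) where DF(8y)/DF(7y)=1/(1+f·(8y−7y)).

step 1 [1y] swap r/1=83/9917: DF=(1 − 83/9917·(0))/(1+83/9917) = 9917/10000 ≈ 0.991700
step 2 [2y] bond c/1=3/100: DF=(15733/15625 − 3/100·(0.991700))/(1+3/100) = 9487/10000 ≈ 0.948700
step 3 [3y] bond c/1=7/80: DF=(466113/400000 − 7/80·(0.991700+0.948700))/(1+7/80) = 4577/5000 ≈ 0.915400
step 4 [4y] zero: DF = P = 1823/2000 ≈ 0.911500
step 5 [5y] swap r/1=962/46711: DF=(1 − 962/46711·(0.991700+0.948700+0.915400+0.911500))/(1+962/46711) = 4519/5000 ≈ 0.903800
step 6 [6y] bond c/1=1/40: DF=(415629/400000 − 1/40·(0.991700+0.948700+0.915400+0.911500+0.903800))/(1+1/40) = 4499/5000 ≈ 0.899800
step 7 [7y] zero: DF = P = 112/125 ≈ 0.896000
step 8 [8y] bond c/1=29/400: DF=(5639447/4000000 − 29/400·(0.991700+0.948700+0.915400+0.911500+0.903800+0.899800+0.896000))/(1+29/400) = 4387/5000 ≈ 0.877400

1 1 9917/10000
2 2 9487/10000
3 3 4577/5000
4 4 1823/2000
5 5 4519/5000
6 6 4499/5000
7 7 112/125
8 8 4387/5000
f(7y,8y) = ((112/125)/(4387/5000) − 1)/(1) = 93/4387 ≈ 2.1199%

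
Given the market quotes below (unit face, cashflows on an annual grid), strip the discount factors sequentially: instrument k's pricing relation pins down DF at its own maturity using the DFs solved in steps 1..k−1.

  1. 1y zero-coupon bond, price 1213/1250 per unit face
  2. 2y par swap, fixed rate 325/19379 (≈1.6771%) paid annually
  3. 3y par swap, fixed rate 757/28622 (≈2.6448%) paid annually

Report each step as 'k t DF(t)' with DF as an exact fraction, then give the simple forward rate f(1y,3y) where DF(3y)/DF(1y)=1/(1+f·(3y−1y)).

1 1 1213/1250
2 2 387/400
3 3 9243/10000
f(1y,3y) = ((1213/1250)/(9243/10000) − 1)/(2) = 461/18486 ≈ 2.4938%

step 1 [1y] zero: DF = P = 1213/1250 ≈ 0.970400
step 2 [2y] swap r/1=325/19379: DF=(1 − 325/19379·(0.970400))/(1+325/19379) = 387/400 ≈ 0.967500
step 3 [3y] swap r/1=757/28622: DF=(1 − 757/28622·(0.970400+0.967500))/(1+757/28622) = 9243/10000 ≈ 0.924300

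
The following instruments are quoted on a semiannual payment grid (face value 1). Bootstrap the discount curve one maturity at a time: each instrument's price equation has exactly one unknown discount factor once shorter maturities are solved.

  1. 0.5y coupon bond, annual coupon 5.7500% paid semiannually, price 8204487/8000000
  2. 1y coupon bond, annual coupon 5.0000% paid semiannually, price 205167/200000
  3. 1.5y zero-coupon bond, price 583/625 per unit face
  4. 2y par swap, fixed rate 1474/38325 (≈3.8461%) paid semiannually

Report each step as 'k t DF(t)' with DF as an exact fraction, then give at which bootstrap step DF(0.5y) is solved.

step 1 [0.5y] bond c/2=23/800: DF=(8204487/8000000 − 23/800·(0))/(1+23/800) = 9969/10000 ≈ 0.996900
step 2 [1y] bond c/2=1/40: DF=(205167/200000 − 1/40·(0.996900))/(1+1/40) = 1953/2000 ≈ 0.976500
step 3 [1.5y] zero: DF = P = 583/625 ≈ 0.932800
step 4 [2y] swap r/2=737/38325: DF=(1 − 737/38325·(0.996900+0.976500+0.932800))/(1+737/38325) = 9263/10000 ≈ 0.926300

1 1/2 9969/10000
2 1 1953/2000
3 3/2 583/625
4 2 9263/10000
DF(0.5y) is solved at step 1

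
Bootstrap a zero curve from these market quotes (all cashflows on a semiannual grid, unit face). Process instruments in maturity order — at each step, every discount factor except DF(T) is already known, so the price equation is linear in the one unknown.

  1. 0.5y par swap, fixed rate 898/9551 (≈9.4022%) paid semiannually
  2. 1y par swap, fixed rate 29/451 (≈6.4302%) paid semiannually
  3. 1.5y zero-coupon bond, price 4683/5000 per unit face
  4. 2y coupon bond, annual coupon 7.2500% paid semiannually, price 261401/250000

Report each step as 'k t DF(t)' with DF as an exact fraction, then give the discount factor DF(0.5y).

1 1/2 9551/10000
2 1 9391/10000
3 3/2 4683/5000
4 2 91/100
DF(0.5y) = 9551/10000 ≈ 0.955100

step 1 [0.5y] swap r/2=449/9551: DF=(1 − 449/9551·(0))/(1+449/9551) = 9551/10000 ≈ 0.955100
step 2 [1y] swap r/2=29/902: DF=(1 − 29/902·(0.955100))/(1+29/902) = 9391/10000 ≈ 0.939100
step 3 [1.5y] zero: DF = P = 4683/5000 ≈ 0.936600
step 4 [2y] bond c/2=29/800: DF=(261401/250000 − 29/800·(0.955100+0.939100+0.936600))/(1+29/800) = 91/100 ≈ 0.910000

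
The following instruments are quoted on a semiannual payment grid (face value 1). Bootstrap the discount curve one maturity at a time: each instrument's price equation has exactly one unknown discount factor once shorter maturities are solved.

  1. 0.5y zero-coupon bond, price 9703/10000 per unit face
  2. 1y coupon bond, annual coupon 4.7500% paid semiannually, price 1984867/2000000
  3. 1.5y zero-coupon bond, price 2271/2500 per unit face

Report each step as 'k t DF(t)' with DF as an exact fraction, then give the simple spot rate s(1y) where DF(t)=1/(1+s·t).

step 1 [0.5y] zero: DF = P = 9703/10000 ≈ 0.970300
step 2 [1y] bond c/2=19/800: DF=(1984867/2000000 − 19/800·(0.970300))/(1+19/800) = 9469/10000 ≈ 0.946900
step 3 [1.5y] zero: DF = P = 2271/2500 ≈ 0.908400

1 1/2 9703/10000
2 1 9469/10000
3 3/2 2271/2500
s(1y) = (1/(9469/10000) − 1)/(1) = 531/9469 ≈ 5.6078%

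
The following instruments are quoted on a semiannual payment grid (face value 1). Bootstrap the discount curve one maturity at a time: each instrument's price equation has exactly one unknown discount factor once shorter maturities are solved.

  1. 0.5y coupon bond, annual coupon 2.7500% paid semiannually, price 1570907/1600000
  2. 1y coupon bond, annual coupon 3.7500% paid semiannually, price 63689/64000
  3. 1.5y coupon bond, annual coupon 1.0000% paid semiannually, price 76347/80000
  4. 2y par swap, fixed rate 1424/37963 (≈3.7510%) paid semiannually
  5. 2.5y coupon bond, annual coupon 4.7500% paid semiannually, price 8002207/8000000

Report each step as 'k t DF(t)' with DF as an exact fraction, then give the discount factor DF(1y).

step 1 [0.5y] bond c/2=11/800: DF=(1570907/1600000 − 11/800·(0))/(1+11/800) = 1937/2000 ≈ 0.968500
step 2 [1y] bond c/2=3/160: DF=(63689/64000 − 3/160·(0.968500))/(1+3/160) = 959/1000 ≈ 0.959000
step 3 [1.5y] bond c/2=1/200: DF=(76347/80000 − 1/200·(0.968500+0.959000))/(1+1/200) = 47/50 ≈ 0.940000
step 4 [2y] swap r/2=712/37963: DF=(1 − 712/37963·(0.968500+0.959000+0.940000))/(1+712/37963) = 1161/1250 ≈ 0.928800
step 5 [2.5y] bond c/2=19/800: DF=(8002207/8000000 − 19/800·(0.968500+0.959000+0.940000+0.928800))/(1+19/800) = 889/1000 ≈ 0.889000

1 1/2 1937/2000
2 1 959/1000
3 3/2 47/50
4 2 1161/1250
5 5/2 889/1000
DF(1y) = 959/1000 ≈ 0.959000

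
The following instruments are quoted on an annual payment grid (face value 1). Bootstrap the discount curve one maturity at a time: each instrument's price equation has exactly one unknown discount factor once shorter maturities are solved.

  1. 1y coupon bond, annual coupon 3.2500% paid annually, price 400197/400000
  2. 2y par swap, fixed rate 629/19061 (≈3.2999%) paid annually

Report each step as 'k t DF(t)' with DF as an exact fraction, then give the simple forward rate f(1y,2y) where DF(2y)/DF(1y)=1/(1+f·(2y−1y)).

step 1 [1y] bond c/1=13/400: DF=(400197/400000 − 13/400·(0))/(1+13/400) = 969/1000 ≈ 0.969000
step 2 [2y] swap r/1=629/19061: DF=(1 − 629/19061·(0.969000))/(1+629/19061) = 9371/10000 ≈ 0.937100

1 1 969/1000
2 2 9371/10000
f(1y,2y) = ((969/1000)/(9371/10000) − 1)/(1) = 319/9371 ≈ 3.4041%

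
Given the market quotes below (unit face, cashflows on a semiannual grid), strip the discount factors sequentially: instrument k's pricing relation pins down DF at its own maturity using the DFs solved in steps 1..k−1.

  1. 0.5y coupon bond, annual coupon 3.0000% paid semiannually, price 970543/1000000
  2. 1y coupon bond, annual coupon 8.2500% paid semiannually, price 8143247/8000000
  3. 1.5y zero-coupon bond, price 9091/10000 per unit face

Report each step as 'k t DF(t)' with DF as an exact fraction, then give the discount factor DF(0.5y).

step 1 [0.5y] bond c/2=3/200: DF=(970543/1000000 − 3/200·(0))/(1+3/200) = 4781/5000 ≈ 0.956200
step 2 [1y] bond c/2=33/800: DF=(8143247/8000000 − 33/800·(0.956200))/(1+33/800) = 9397/10000 ≈ 0.939700
step 3 [1.5y] zero: DF = P = 9091/10000 ≈ 0.909100

1 1/2 4781/5000
2 1 9397/10000
3 3/2 9091/10000
DF(0.5y) = 4781/5000 ≈ 0.956200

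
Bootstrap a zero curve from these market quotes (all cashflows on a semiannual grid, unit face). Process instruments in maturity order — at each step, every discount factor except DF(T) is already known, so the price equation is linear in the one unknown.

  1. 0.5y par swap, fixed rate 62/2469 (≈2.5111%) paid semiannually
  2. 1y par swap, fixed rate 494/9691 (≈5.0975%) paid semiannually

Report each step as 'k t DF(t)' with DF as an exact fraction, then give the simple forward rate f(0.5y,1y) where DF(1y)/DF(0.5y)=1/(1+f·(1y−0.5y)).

1 1/2 2469/2500
2 1 4753/5000
f(0.5y,1y) = ((2469/2500)/(4753/5000) − 1)/(1/2) = 370/4753 ≈ 7.7846%

step 1 [0.5y] swap r/2=31/2469: DF=(1 − 31/2469·(0))/(1+31/2469) = 2469/2500 ≈ 0.987600
step 2 [1y] swap r/2=247/9691: DF=(1 − 247/9691·(0.987600))/(1+247/9691) = 4753/5000 ≈ 0.950600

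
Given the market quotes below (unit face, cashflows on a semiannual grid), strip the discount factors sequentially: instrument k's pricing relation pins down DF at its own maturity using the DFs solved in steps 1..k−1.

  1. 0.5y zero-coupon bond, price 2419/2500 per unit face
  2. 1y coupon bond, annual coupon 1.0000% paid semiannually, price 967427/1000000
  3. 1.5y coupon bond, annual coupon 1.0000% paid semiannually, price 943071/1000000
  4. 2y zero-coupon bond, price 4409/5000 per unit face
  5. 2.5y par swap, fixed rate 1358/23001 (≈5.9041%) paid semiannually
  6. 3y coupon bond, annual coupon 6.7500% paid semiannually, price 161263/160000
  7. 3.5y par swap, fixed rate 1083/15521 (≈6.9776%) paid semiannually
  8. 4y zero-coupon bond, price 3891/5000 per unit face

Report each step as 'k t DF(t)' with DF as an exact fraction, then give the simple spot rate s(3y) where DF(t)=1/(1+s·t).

1 1/2 2419/2500
2 1 4789/5000
3 3/2 1161/1250
4 2 4409/5000
5 5/2 4321/5000
6 3 1031/1250
7 7/2 3917/5000
8 4 3891/5000
s(3y) = (1/(1031/1250) − 1)/(3) = 73/1031 ≈ 7.0805%

step 1 [0.5y] zero: DF = P = 2419/2500 ≈ 0.967600
step 2 [1y] bond c/2=1/200: DF=(967427/1000000 − 1/200·(0.967600))/(1+1/200) = 4789/5000 ≈ 0.957800
step 3 [1.5y] bond c/2=1/200: DF=(943071/1000000 − 1/200·(0.967600+0.957800))/(1+1/200) = 1161/1250 ≈ 0.928800
step 4 [2y] zero: DF = P = 4409/5000 ≈ 0.881800
step 5 [2.5y] swap r/2=679/23001: DF=(1 − 679/23001·(0.967600+0.957800+0.928800+0.881800))/(1+679/23001) = 4321/5000 ≈ 0.864200
step 6 [3y] bond c/2=27/800: DF=(161263/160000 − 27/800·(0.967600+0.957800+0.928800+0.881800+0.864200))/(1+27/800) = 1031/1250 ≈ 0.824800
step 7 [3.5y] swap r/2=1083/31042: DF=(1 − 1083/31042·(0.967600+0.957800+0.928800+0.881800+0.864200+0.824800))/(1+1083/31042) = 3917/5000 ≈ 0.783400
step 8 [4y] zero: DF = P = 3891/5000 ≈ 0.778200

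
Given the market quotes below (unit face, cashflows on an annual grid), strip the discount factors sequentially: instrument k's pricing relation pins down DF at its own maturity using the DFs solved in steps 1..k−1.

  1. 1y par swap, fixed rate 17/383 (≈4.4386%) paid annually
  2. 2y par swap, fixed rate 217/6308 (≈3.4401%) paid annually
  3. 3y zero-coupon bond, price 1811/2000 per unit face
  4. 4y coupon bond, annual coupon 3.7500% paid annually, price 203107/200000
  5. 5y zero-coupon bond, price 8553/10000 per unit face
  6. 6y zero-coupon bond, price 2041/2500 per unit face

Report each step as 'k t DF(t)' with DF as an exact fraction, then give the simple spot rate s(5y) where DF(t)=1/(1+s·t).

step 1 [1y] swap r/1=17/383: DF=(1 − 17/383·(0))/(1+17/383) = 383/400 ≈ 0.957500
step 2 [2y] swap r/1=217/6308: DF=(1 − 217/6308·(0.957500))/(1+217/6308) = 9349/10000 ≈ 0.934900
step 3 [3y] zero: DF = P = 1811/2000 ≈ 0.905500
step 4 [4y] bond c/1=3/80: DF=(203107/200000 − 3/80·(0.957500+0.934900+0.905500))/(1+3/80) = 8777/10000 ≈ 0.877700
step 5 [5y] zero: DF = P = 8553/10000 ≈ 0.855300
step 6 [6y] zero: DF = P = 2041/2500 ≈ 0.816400

1 1 383/400
2 2 9349/10000
3 3 1811/2000
4 4 8777/10000
5 5 8553/10000
6 6 2041/2500
s(5y) = (1/(8553/10000) − 1)/(5) = 1447/42765 ≈ 3.3836%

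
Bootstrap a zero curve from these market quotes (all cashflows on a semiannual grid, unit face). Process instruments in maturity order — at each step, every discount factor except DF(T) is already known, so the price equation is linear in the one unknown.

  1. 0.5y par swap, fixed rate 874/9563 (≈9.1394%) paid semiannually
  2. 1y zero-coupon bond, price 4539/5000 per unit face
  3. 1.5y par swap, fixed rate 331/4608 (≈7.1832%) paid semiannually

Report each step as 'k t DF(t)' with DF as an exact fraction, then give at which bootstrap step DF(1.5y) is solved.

1 1/2 9563/10000
2 1 4539/5000
3 3/2 9007/10000
DF(1.5y) is solved at step 3

step 1 [0.5y] swap r/2=437/9563: DF=(1 − 437/9563·(0))/(1+437/9563) = 9563/10000 ≈ 0.956300
step 2 [1y] zero: DF = P = 4539/5000 ≈ 0.907800
step 3 [1.5y] swap r/2=331/9216: DF=(1 − 331/9216·(0.956300+0.907800))/(1+331/9216) = 9007/10000 ≈ 0.900700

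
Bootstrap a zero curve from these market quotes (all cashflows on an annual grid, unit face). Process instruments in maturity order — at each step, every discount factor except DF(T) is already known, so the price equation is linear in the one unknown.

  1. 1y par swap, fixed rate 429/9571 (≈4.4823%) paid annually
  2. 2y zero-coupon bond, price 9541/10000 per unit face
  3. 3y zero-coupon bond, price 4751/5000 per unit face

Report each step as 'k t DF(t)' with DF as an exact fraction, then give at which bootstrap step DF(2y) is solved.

1 1 9571/10000
2 2 9541/10000
3 3 4751/5000
DF(2y) is solved at step 2

step 1 [1y] swap r/1=429/9571: DF=(1 − 429/9571·(0))/(1+429/9571) = 9571/10000 ≈ 0.957100
step 2 [2y] zero: DF = P = 9541/10000 ≈ 0.954100
step 3 [3y] zero: DF = P = 4751/5000 ≈ 0.950200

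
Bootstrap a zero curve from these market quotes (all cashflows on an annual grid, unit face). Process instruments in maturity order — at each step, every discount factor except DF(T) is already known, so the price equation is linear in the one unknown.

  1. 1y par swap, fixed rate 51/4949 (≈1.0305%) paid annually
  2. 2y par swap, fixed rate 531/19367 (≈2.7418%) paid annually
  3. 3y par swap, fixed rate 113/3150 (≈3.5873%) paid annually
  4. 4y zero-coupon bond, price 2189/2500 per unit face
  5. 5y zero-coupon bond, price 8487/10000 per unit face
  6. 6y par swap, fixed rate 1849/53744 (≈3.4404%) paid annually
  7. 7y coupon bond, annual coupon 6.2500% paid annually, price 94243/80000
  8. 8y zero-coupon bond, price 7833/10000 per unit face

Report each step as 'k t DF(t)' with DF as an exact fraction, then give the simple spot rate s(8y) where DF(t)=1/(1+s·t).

step 1 [1y] swap r/1=51/4949: DF=(1 − 51/4949·(0))/(1+51/4949) = 4949/5000 ≈ 0.989800
step 2 [2y] swap r/1=531/19367: DF=(1 − 531/19367·(0.989800))/(1+531/19367) = 9469/10000 ≈ 0.946900
step 3 [3y] swap r/1=113/3150: DF=(1 − 113/3150·(0.989800+0.946900))/(1+113/3150) = 8983/10000 ≈ 0.898300
step 4 [4y] zero: DF = P = 2189/2500 ≈ 0.875600
step 5 [5y] zero: DF = P = 8487/10000 ≈ 0.848700
step 6 [6y] swap r/1=1849/53744: DF=(1 − 1849/53744·(0.989800+0.946900+0.898300+0.875600+0.848700))/(1+1849/53744) = 8151/10000 ≈ 0.815100
step 7 [7y] bond c/1=1/16: DF=(94243/80000 − 1/16·(0.989800+0.946900+0.898300+0.875600+0.848700+0.815100))/(1+1/16) = 3963/5000 ≈ 0.792600
step 8 [8y] zero: DF = P = 7833/10000 ≈ 0.783300

1 1 4949/5000
2 2 9469/10000
3 3 8983/10000
4 4 2189/2500
5 5 8487/10000
6 6 8151/10000
7 7 3963/5000
8 8 7833/10000
s(8y) = (1/(7833/10000) − 1)/(8) = 2167/62664 ≈ 3.4581%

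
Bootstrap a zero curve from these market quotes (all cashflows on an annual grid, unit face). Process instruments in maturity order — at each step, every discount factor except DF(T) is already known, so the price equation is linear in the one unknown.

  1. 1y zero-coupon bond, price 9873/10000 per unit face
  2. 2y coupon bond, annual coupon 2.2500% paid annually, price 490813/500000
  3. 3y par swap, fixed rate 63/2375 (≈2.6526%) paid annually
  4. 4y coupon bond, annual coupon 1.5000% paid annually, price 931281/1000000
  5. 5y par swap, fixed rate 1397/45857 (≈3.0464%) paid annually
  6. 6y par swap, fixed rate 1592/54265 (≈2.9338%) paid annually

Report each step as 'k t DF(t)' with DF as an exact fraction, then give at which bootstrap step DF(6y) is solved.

1 1 9873/10000
2 2 9383/10000
3 3 2311/2500
4 4 4377/5000
5 5 8603/10000
6 6 1051/1250
DF(6y) is solved at step 6

step 1 [1y] zero: DF = P = 9873/10000 ≈ 0.987300
step 2 [2y] bond c/1=9/400: DF=(490813/500000 − 9/400·(0.987300))/(1+9/400) = 9383/10000 ≈ 0.938300
step 3 [3y] swap r/1=63/2375: DF=(1 − 63/2375·(0.987300+0.938300))/(1+63/2375) = 2311/2500 ≈ 0.924400
step 4 [4y] bond c/1=3/200: DF=(931281/1000000 − 3/200·(0.987300+0.938300+0.924400))/(1+3/200) = 4377/5000 ≈ 0.875400
step 5 [5y] swap r/1=1397/45857: DF=(1 − 1397/45857·(0.987300+0.938300+0.924400+0.875400))/(1+1397/45857) = 8603/10000 ≈ 0.860300
step 6 [6y] swap r/1=1592/54265: DF=(1 − 1592/54265·(0.987300+0.938300+0.924400+0.875400+0.860300))/(1+1592/54265) = 1051/1250 ≈ 0.840800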